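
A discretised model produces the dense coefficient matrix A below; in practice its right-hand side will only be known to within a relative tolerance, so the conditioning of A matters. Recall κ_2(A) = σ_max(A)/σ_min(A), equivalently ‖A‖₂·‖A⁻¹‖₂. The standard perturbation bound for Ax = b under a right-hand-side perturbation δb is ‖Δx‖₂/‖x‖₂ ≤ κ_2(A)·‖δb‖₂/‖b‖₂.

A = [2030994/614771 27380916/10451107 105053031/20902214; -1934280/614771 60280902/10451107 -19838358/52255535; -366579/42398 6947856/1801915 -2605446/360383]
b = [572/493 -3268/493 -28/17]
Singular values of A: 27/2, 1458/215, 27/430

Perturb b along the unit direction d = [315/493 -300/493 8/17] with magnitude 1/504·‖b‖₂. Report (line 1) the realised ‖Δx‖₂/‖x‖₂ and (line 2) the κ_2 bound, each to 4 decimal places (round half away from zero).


0.0034
0.4266

σ_max = 27/2, σ_min = 27/430
κ_2(A) = (27/2) / (27/430) = 215.0000
worst-case relative error ≤ 215.0000 × 1/504 = 0.4266
solve Ax = b  →  x = [-43.7190 -22.3250 40.6059]
2-norm of b is 6.9282; of x, 63.7071
δb = ε·‖b‖·d = [0.0088 -0.0084 0.0065]; solving A·Δx = δb gives ‖Δx‖ = 0.2189
realised ‖Δx‖/‖x‖ = 0.0034
realised/bound (from unrounded values) ≈ 0.0081


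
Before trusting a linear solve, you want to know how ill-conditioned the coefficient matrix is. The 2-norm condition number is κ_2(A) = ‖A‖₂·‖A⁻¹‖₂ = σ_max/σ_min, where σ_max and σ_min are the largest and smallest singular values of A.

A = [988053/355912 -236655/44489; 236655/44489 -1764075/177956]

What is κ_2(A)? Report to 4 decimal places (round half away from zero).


209.3600

M = AᵀA = [15780645081/438316096 -3698207685/54789512; -3698207685/54789512 13868685225/109579024]. tr(M)=71255385981/438316096, det(M)=4228250625/7013057536
char-poly roots: 2601/16 and 1625625/438316096
so κ_2 = √((2601/16) / (1625625/438316096)) = 209.3600


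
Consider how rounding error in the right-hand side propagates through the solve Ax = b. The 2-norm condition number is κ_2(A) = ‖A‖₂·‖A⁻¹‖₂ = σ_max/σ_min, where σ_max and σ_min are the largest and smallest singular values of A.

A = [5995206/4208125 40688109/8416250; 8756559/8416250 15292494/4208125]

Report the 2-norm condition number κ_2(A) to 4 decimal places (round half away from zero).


M = AᵀA = [8817892218009/2833330562500 7556864423472/708332640625; 7556864423472/708332640625 103638548198241/2833330562500]. tr(M)=89965152333/2266664450, det(M)=15752961/725332624
λ_max, λ_min = (89965152333/2266664450 ± √2023320575210345909316/1284441932223450625)/2 = 3969/100, 99225/181333156
κ = σ_max/σ_min = (63/10)/(315/13466) = 269.3200

269.3200


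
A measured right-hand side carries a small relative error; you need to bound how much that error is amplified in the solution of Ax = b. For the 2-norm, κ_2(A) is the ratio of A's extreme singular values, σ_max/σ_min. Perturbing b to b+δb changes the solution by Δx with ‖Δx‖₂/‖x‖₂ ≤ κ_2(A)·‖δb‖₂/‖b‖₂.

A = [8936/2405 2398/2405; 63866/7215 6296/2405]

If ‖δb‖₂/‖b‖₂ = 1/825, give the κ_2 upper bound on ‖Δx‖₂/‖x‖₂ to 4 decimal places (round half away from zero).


M = AᵀA = [5677556/61605 551936/20535; 551936/20535 53716/6845]. tr(M)=1232200/12321, det(M)=10000/12321
λ_max, λ_min = (1232200/12321 ± √1517824000000/151807041)/2 = 100, 100/12321
σ_max=√100=10, σ_min=√(100/12321)=(10/111) → κ = 111.0000
bound on ‖Δx‖/‖x‖: κ·ε = 111.0000·1/825 = 0.1345

0.1345


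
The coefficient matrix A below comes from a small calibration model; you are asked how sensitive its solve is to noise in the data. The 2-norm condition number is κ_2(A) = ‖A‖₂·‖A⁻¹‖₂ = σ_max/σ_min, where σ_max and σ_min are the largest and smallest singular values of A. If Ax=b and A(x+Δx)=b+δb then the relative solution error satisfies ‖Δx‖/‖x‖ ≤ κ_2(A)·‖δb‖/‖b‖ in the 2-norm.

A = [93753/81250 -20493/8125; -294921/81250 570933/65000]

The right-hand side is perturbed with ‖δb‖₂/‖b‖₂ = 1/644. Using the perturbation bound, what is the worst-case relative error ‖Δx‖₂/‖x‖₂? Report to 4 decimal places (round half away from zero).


0.1553

form AᵀA = [76614417/5281250 -294000597/8450000; -294000597/8450000 564547401/6760000] with trace 98019801/1000000 and determinant 96059601/100000000
λ_max, λ_min = (98019801/1000000 ± √9604039004039601/1000000000000)/2 = 9801/100, 9801/1000000
κ = σ_max/σ_min = (99/10)/(99/1000) = 100.0000
bound on ‖Δx‖/‖x‖: κ·ε = 100.0000·1/644 = 0.1553


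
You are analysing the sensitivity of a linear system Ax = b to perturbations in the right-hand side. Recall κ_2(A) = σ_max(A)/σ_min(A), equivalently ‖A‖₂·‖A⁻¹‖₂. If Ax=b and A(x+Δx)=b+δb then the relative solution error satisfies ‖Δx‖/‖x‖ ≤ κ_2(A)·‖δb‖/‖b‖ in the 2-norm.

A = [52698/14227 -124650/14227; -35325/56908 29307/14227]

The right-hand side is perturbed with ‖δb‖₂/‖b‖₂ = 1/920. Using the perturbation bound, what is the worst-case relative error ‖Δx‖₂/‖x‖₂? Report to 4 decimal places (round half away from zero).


0.0471

AᵀA = [27174969/1926544 -16246575/481636; -16246575/481636 9754029/120409]; tr = 183239433/1926544, det = 2313441/481636
char-poly roots: 1521/16 and 6084/120409
κ = σ_max/σ_min = (39/4)/(78/347) = 43.3750
perturbation bound = 43.3750·1/920 = 0.0471


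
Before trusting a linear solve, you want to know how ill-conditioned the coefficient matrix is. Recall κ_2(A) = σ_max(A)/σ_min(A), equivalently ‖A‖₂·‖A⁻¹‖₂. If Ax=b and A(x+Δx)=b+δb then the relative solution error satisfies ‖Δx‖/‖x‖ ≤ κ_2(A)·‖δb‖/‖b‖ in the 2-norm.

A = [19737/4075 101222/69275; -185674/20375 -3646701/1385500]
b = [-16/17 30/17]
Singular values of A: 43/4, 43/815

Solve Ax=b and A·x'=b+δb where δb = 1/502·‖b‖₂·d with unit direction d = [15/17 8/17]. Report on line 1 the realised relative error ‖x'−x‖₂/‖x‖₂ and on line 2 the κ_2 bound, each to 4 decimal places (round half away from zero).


σ_max = 43/4, σ_min = 43/815
κ_2(A) = (43/4) / (43/815) = 203.7500
κ_2(A)·‖δb‖/‖b‖ = 0.4059
solve Ax = b  →  x = [-0.1786 -0.0521]
2-norm of b is 2.0000; of x, 0.1860
with δb = [0.0035 0.0019], A·Δx = δb → ‖Δx‖ = 0.0755
realised ‖Δx‖/‖x‖ = 0.4059
so the bound is sharp here: realised error equals the bound

0.4059
0.4059


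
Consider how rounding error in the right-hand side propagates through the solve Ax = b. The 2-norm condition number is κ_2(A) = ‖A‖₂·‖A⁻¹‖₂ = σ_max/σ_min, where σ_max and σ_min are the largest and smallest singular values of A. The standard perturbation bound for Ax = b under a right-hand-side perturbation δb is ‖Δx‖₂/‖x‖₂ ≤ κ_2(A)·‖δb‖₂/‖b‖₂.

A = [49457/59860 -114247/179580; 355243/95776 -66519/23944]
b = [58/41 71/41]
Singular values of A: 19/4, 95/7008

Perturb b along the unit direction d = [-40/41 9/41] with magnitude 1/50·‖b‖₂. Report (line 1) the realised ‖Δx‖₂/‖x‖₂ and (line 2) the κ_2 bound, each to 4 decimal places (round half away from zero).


from the listed singular values, σ₁ = 19/4, σ_n = 95/7008
κ = σ_max/σ_min = (19/4)/(95/7008) = 350.4000
bound on ‖Δx‖/‖x‖: κ·ε = 350.4000·1/50 = 7.0080
solve Ax = b  →  x = [-43.9242 -59.2674]
‖b‖₂ = 2.2361 and ‖x‖₂ = 73.7696
re-solving with b+δb shifts x by Δx of norm 3.2990
realised ‖Δx‖/‖x‖ = 0.0447
realised/bound (from unrounded values) ≈ 0.0064

0.0447
7.0080


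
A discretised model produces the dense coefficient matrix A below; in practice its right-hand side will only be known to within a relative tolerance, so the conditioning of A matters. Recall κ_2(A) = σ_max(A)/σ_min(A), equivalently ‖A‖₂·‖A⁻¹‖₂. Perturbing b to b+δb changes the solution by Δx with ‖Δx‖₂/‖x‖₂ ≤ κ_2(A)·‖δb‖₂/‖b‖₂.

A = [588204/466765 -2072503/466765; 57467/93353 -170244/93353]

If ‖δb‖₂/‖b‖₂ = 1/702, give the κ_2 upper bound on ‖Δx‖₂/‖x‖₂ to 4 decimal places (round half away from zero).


form AᵀA = [2535771289/1289169025 -8660590848/1289169025; -8660590848/1289169025 29703219961/1289169025] with trace 1289559650/51566761 and determinant 9765625/51566761
char-poly roots: 25 and 390625/51566761
σ_max=√25=5, σ_min=√(390625/51566761)=(625/7181) → κ = 57.4480
worst-case relative error ≤ 57.4480 × 1/702 = 0.0818

0.0818


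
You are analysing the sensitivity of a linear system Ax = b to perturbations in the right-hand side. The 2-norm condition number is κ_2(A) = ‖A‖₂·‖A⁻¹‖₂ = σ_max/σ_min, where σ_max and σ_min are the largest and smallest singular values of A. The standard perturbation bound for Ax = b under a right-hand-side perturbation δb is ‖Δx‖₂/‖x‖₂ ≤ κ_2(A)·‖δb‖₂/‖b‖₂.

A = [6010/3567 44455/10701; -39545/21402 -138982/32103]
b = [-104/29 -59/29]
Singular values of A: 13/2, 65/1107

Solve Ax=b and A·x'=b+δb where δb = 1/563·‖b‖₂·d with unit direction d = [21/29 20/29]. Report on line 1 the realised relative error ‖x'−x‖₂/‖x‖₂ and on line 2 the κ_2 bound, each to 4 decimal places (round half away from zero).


from the listed singular values, σ₁ = 13/2, σ_n = 65/1107
condition number: (13/2) ÷ (65/1107) = 110.7000
perturbation bound = 110.7000·1/563 = 0.1966
solve Ax = b  →  x = [62.8237 -26.3432]
‖b‖₂ = 4.1231 and ‖x‖₂ = 68.1233
re-solving with b+δb shifts x by Δx of norm 0.1247
dividing the unrounded norms, ‖Δx‖/‖x‖ = 0.0018
realised/bound (from unrounded values) ≈ 0.0093

0.0018
0.1966


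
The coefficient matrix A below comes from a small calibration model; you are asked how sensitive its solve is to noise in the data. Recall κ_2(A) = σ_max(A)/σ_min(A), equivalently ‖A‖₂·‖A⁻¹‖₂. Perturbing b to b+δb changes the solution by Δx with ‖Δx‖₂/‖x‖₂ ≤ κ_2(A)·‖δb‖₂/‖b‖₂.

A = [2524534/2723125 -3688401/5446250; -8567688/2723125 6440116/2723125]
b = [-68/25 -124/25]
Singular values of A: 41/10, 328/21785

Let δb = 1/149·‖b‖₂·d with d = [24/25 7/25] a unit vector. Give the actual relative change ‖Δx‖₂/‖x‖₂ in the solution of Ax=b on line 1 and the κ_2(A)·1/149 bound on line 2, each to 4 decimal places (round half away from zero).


σ_max = 41/10, σ_min = 328/21785
κ = σ_max/σ_min = (41/10)/(328/21785) = 272.3125
bound on ‖Δx‖/‖x‖: κ·ε = 272.3125·1/149 = 1.8276
solve Ax = b  →  x = [-158.6220 -213.1220]
2-norm of b is 5.6569; of x, 265.6725
Δx = A⁻¹·δb where δb = 1/149·5.6569·d; ‖Δx‖ = 2.5216
dividing the unrounded norms, ‖Δx‖/‖x‖ = 0.0095
so the bound overstates the realised error by a factor of ≈ 192.5553 (computed from the unrounded values)

0.0095
1.8276


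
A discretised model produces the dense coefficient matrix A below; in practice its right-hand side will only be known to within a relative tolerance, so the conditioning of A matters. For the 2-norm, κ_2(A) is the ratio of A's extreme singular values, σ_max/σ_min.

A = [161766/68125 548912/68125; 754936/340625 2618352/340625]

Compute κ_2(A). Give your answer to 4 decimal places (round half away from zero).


340.6250

AᵀA = [1224134332996/116025390625 4196570650272/116025390625; 4196570650272/116025390625 14388376789504/116025390625]; tr = 24980017796/185640625, det = 724255744/4641015625
λ_max, λ_min = (24980017796/185640625 ± √623979776882240537616/34462441650390625)/2 = 3364/25, 215296/185640625
κ_2(A) = √(λ_max/λ_min) = √((3364/25) / (215296/185640625)) = 340.6250


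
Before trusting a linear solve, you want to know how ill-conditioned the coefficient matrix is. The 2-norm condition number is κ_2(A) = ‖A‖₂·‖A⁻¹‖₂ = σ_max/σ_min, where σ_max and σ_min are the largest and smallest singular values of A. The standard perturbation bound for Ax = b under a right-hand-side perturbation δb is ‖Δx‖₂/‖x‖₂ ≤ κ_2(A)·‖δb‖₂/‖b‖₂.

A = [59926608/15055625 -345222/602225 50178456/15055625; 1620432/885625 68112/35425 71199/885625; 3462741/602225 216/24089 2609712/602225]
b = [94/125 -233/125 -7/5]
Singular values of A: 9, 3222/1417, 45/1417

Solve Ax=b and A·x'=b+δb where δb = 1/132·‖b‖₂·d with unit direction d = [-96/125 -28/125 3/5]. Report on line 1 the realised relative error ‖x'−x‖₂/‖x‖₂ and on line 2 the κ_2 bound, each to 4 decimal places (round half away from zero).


0.0185
2.1470

from the listed singular values, σ₁ = 9, σ_n = 45/1417
κ = σ_max/σ_min = 9/(45/1417) = 283.4000
worst-case relative error ≤ 283.4000 × 1/132 = 2.1470
solve Ax = b  →  x = [16.3333 -15.5944 -21.9630]
‖b‖₂ = 2.4495 and ‖x‖₂ = 31.5014
re-solving with b+δb shifts x by Δx of norm 0.5843
dividing the unrounded norms, ‖Δx‖/‖x‖ = 0.0185
tightness: 0.0185 against a bound of 2.1470 (unrounded ratio ≈ 0.0086)


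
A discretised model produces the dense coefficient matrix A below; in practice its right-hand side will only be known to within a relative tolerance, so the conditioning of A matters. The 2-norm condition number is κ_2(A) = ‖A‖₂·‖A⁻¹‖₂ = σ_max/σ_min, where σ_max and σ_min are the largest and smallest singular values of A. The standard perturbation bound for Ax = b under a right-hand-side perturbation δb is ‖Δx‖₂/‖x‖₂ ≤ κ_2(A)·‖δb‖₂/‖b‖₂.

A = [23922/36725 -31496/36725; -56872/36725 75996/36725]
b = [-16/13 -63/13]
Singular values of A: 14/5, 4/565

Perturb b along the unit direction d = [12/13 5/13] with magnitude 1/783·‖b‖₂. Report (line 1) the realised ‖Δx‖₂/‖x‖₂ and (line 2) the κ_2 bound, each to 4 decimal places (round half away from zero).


σ_max = 14/5, σ_min = 4/565
condition number: (14/5) ÷ (4/565) = 395.5000
bound on ‖Δx‖/‖x‖: κ·ε = 395.5000·1/783 = 0.5051
solve Ax = b  →  x = [-338.1429 -255.3929]
‖b‖ = 5.0000, ‖x‖ = 423.7524
with δb = [0.0059 0.0025], A·Δx = δb → ‖Δx‖ = 0.9020
realised ‖Δx‖/‖x‖ = 0.0021
so the bound overstates the realised error by a factor of ≈ 237.3013 (computed from the unrounded values)

0.0021
0.5051


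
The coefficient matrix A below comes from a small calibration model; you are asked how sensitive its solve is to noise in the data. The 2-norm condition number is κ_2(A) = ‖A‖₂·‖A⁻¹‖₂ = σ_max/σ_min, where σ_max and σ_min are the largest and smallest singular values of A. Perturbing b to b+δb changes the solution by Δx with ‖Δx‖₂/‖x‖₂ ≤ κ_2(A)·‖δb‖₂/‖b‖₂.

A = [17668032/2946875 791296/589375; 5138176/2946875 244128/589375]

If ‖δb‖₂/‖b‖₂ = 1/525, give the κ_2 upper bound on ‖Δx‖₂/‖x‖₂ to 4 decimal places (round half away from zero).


0.5476

M = AᵀA = [541696331776/13894515625 24376025088/2778903125; 24376025088/2778903125 1097196544/555780625]. tr(M)=338564096/8265625, det(M)=4194304/206640625
λ_max, λ_min = (338564096/8265625 ± √114620100133257216/68320556640625)/2 = 1024/25, 4096/8265625
so κ_2 = √((1024/25) / (4096/8265625)) = 287.5000
perturbation bound = 287.5000·1/525 = 0.5476


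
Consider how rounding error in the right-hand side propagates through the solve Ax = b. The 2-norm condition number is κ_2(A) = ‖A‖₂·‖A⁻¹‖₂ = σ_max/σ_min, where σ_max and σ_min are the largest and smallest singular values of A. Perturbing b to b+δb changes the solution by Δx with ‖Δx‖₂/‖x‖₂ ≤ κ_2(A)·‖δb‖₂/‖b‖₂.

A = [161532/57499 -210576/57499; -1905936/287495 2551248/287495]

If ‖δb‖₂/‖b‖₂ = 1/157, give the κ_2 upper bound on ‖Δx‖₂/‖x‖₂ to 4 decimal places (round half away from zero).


form AᵀA = [25354477584/489073225 -33804050112/489073225; -33804050112/489073225 45073506816/489073225] with trace 2817119376/19562929 and determinant 8294400/19562929
solving λ² − 2817119376/19562929·λ + 8294400/19562929 = 0 gives λ = 144, 57600/19562929
so κ_2 = √(144 / (57600/19562929)) = 221.1500
worst-case relative error ≤ 221.1500 × 1/157 = 1.4086

1.4086


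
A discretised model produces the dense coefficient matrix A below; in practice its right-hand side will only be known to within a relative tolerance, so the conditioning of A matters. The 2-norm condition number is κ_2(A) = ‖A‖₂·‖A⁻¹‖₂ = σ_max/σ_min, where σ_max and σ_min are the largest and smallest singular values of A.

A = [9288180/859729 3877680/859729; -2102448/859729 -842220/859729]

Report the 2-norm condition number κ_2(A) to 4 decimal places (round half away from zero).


322.6000

AᵀA = [53950371984/439698961 22479068160/439698961; 22479068160/439698961 9366886800/439698961]; tr = 374658336/2601769, det = 518400/2601769
solving λ² − 374658336/2601769·λ + 518400/2601769 = 0 gives λ = 144, 3600/2601769
κ_2(A) = √(λ_max/λ_min) = √(144 / (3600/2601769)) = 322.6000


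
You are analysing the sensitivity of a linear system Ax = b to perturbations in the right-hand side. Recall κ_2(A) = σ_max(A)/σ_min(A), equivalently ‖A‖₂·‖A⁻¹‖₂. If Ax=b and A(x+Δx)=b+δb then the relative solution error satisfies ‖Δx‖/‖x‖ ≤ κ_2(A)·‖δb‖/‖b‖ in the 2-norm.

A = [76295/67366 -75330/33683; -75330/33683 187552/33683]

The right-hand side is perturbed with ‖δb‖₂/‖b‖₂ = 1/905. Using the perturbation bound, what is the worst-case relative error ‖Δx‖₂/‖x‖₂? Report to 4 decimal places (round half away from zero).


M = AᵀA = [168753625/26853124 -100603215/6713281; -100603215/6713281 241718116/6713281]. tr(M)=1135626089/26853124, det(M)=11424400/6713281
solving λ² − 1135626089/26853124·λ + 11424400/6713281 = 0 gives λ = 169/4, 270400/6713281
so κ_2 = √((169/4) / (270400/6713281)) = 32.3875
κ_2(A)·‖δb‖/‖b‖ = 0.0358

0.0358


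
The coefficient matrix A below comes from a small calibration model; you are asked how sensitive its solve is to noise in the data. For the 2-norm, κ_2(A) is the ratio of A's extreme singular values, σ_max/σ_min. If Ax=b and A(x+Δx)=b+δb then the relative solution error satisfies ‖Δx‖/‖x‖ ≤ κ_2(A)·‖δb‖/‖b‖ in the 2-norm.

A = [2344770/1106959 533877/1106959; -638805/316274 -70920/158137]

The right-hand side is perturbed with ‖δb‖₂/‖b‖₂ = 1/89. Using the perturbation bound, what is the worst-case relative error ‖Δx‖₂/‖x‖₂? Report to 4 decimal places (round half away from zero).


4.1843

AᵀA = [49925451825/5828100964 2808285390/1457025241; 2808285390/1457025241 631958769/1457025241]; tr = 31203621/3467044, det = 2025/3467044
λ_max, λ_min = (31203621/3467044 ± √973637880455241/12020394097936)/2 = 9, 225/3467044
κ = σ_max/σ_min = 3/(15/1862) = 372.4000
κ_2(A)·‖δb‖/‖b‖ = 4.1843


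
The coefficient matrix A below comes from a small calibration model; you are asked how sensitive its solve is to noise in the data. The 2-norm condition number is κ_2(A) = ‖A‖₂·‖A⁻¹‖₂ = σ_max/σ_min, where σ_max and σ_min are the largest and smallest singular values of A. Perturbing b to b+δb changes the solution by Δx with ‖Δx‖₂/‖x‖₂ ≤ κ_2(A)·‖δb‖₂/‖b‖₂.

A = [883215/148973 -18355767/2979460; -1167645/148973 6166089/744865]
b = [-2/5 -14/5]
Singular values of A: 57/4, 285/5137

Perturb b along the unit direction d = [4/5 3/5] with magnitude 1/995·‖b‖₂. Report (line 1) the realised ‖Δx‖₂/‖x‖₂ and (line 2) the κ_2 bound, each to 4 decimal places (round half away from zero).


from the listed singular values, σ₁ = 57/4, σ_n = 285/5137
κ_2(A) = (57/4) / (285/5137) = 256.8500
worst-case relative error ≤ 256.8500 × 1/995 = 0.2581
solve Ax = b  →  x = [-26.0077 -24.9631]
‖b‖ = 2.8284, ‖x‖ = 36.0494
Δx = A⁻¹·δb where δb = 1/995·2.8284·d; ‖Δx‖ = 0.0512
realised ‖Δx‖/‖x‖ = 0.0014
tightness: 0.0014 against a bound of 0.2581 (unrounded ratio ≈ 0.0055)

0.0014
0.2581


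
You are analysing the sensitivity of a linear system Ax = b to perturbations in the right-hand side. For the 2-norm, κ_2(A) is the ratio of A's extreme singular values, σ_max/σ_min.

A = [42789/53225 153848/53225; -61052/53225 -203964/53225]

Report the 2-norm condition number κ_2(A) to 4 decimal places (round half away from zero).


106.4500

form AᵀA = [222329809/113316025 761416488/113316025; 761416488/113316025 2610820816/113316025] with trace 113326025/4532641 and determinant 250000/4532641
λ_max, λ_min = (113326025/4532641 ± √12838255301300625/20544834434881)/2 = 25, 10000/4532641
so κ_2 = √(25 / (10000/4532641)) = 106.4500


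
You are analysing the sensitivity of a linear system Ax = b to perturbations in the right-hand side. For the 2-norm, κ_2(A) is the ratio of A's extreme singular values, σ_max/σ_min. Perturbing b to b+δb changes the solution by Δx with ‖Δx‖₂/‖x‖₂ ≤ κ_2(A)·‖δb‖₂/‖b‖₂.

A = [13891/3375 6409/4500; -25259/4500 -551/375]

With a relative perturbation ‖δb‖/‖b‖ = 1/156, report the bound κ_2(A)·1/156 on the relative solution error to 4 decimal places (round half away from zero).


0.1731

form AᵀA = [353180473/7290000 2142868/151875; 2142868/151875 3391753/810000] with trace 306965/5832 and determinant 707281/186624
λ_max, λ_min = (306965/5832 ± √5856993961/2125764)/2 = 841/16, 841/11664
κ_2(A) = √(λ_max/λ_min) = √((841/16) / (841/11664)) = 27.0000
worst-case relative error ≤ 27.0000 × 1/156 = 0.1731


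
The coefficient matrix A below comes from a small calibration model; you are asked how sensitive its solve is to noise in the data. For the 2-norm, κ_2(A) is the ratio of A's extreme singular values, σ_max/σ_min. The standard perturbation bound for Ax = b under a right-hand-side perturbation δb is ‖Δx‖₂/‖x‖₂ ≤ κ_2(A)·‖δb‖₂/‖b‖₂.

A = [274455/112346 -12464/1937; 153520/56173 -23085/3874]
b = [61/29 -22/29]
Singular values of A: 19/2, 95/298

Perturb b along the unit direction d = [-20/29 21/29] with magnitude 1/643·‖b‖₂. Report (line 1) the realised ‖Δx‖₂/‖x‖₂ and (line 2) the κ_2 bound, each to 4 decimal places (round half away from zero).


from the listed singular values, σ₁ = 19/2, σ_n = 95/298
κ_2(A) = (19/2) / (95/298) = 29.8000
worst-case relative error ≤ 29.8000 × 1/643 = 0.0463
solve Ax = b  →  x = [-5.7506 -2.5101]
‖b‖₂ = 2.2361 and ‖x‖₂ = 6.2746
re-solving with b+δb shifts x by Δx of norm 0.0109
relative error = 0.0017
realised/bound (from unrounded values) ≈ 0.0375

0.0017
0.0463


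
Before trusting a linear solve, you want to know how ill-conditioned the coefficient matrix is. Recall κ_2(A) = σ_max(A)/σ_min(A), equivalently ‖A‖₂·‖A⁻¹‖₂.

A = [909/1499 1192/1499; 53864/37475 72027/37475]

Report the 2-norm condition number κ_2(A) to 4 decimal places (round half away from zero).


form AᵀA = [3417756121/1404375625 4556867328/1404375625; 4556867328/1404375625 6075928729/1404375625] with trace 379747394/56175025 and determinant 28561/56175025
λ_max, λ_min = (379747394/56175025 ± √144201665590235136/3155633433750625)/2 = 169/25, 169/2247001
κ_2(A) = √(λ_max/λ_min) = √((169/25) / (169/2247001)) = 299.8000

299.8000


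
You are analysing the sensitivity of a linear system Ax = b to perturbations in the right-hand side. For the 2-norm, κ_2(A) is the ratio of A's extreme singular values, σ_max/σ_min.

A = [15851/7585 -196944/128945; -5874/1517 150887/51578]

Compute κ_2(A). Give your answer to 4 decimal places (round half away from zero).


M = AᵀA = [1113851101/57532225 -835331607/57532225; -835331607/57532225 2506297321/230128900]. tr(M)=278468069/9205156, det(M)=366025/9205156
solving λ² − 278468069/9205156·λ + 366025/9205156 = 0 gives λ = 121/4, 3025/2301289
κ_2(A) = √(λ_max/λ_min) = √((121/4) / (3025/2301289)) = 151.7000

151.7000


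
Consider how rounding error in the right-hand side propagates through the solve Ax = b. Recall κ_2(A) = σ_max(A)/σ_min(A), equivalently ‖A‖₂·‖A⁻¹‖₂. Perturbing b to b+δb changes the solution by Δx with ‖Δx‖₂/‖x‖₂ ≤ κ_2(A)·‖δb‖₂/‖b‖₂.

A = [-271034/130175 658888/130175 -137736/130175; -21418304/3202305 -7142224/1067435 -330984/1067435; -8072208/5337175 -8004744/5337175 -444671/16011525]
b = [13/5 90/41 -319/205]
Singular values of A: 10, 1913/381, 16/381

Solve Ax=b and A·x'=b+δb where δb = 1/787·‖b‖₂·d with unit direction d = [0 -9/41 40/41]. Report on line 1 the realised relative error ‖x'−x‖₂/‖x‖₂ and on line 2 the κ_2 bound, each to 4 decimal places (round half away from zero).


0.0024
0.3026

largest singular value 10, smallest 16/381
κ_2(A) = 10 / (16/381) = 238.1250
bound on ‖Δx‖/‖x‖: κ·ε = 238.1250·1/787 = 0.3026
solve Ax = b  →  x = [7.8371 -6.0028 -46.5946]
‖b‖ = 3.7417, ‖x‖ = 47.6289
with δb = [0.0000 -0.0010 0.0046], A·Δx = δb → ‖Δx‖ = 0.1132
realised ‖Δx‖/‖x‖ = 0.0024
tightness: 0.0024 against a bound of 0.3026 (unrounded ratio ≈ 0.0079)


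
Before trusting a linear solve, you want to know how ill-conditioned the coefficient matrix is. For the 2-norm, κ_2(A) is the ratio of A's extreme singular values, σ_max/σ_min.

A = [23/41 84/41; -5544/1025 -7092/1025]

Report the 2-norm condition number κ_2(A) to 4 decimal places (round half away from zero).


AᵀA = [18481/625 24108/625; 24108/625 32544/625]; tr = 2041/25, det = 1296/25
λ_max, λ_min = (2041/25 ± √4036081/625)/2 = 81, 16/25
σ_max=√81=9, σ_min=√(16/25)=(4/5) → κ = 11.2500

11.2500


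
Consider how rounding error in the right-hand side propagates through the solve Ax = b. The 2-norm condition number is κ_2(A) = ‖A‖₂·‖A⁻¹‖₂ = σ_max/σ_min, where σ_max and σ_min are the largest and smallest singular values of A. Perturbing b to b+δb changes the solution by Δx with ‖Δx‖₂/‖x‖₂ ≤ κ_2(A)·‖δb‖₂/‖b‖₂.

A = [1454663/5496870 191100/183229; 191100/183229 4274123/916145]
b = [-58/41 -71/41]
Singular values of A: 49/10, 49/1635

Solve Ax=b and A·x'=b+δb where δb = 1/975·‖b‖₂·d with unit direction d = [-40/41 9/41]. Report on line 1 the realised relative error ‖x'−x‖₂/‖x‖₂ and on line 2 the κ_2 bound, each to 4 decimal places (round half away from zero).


0.0023
0.1677

σ_max = 49/10, σ_min = 49/1635
κ = σ_max/σ_min = (49/10)/(49/1635) = 163.5000
worst-case relative error ≤ 163.5000 × 1/975 = 0.1677
solve Ax = b  →  x = [-32.6431 6.9263]
2-norm of b is 2.2361; of x, 33.3698
δb = ε·‖b‖·d = [-0.0022 0.0005]; solving A·Δx = δb gives ‖Δx‖ = 0.0765
realised ‖Δx‖/‖x‖ = 0.0023
realised/bound (from unrounded values) ≈ 0.0137


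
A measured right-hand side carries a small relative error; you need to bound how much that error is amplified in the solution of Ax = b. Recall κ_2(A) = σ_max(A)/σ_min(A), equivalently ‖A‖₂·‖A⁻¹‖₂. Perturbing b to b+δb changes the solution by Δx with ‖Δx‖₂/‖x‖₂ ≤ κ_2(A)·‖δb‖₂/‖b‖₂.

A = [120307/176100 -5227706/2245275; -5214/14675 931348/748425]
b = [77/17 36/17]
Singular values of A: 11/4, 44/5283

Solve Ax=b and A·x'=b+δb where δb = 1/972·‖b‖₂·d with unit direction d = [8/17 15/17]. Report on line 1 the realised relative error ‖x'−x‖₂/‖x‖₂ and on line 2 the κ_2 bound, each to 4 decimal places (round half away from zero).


0.0013
0.3397

from the listed singular values, σ₁ = 11/4, σ_n = 44/5283
condition number: (11/4) ÷ (44/5283) = 330.1875
perturbation bound = 330.1875·1/972 = 0.3397
solve Ax = b  →  x = [461.3673 133.4291]
2-norm of b is 5.0000; of x, 480.2740
Δx = A⁻¹·δb where δb = 1/972·5.0000·d; ‖Δx‖ = 0.6176
realised ‖Δx‖/‖x‖ = 0.0013
tightness: 0.0013 against a bound of 0.3397 (unrounded ratio ≈ 0.0038)


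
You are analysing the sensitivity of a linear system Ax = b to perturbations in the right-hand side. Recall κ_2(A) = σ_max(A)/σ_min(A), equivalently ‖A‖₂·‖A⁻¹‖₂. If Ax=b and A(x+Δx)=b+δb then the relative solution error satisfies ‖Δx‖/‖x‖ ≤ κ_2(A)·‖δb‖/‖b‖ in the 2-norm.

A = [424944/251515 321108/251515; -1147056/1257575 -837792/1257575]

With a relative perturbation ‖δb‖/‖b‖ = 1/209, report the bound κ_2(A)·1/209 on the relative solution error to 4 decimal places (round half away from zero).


AᵀA = [20173607424/5472300625 15129125568/5472300625; 15129125568/5472300625 11348284176/5472300625]; tr = 1260875664/218892025, det = 331776/218892025
char-poly roots: 144/25 and 2304/8755681
so κ_2 = √((144/25) / (2304/8755681)) = 147.9500
perturbation bound = 147.9500·1/209 = 0.7079

0.7079


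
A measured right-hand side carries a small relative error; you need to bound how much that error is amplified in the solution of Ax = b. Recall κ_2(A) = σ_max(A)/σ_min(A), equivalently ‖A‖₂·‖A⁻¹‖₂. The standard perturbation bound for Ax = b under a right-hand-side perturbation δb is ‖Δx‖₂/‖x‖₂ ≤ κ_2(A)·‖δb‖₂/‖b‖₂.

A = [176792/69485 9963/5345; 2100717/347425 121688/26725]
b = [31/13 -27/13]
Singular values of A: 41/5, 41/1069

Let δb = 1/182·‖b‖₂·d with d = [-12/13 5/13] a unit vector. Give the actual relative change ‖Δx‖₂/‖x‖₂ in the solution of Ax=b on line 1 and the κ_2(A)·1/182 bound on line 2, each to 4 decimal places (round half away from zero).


σ_max = 41/5, σ_min = 41/1069
condition number: (41/5) ÷ (41/1069) = 213.8000
worst-case relative error ≤ 213.8000 × 1/182 = 1.1747
solve Ax = b  →  x = [46.8341 -62.6488]
2-norm of b is 3.1623; of x, 78.2196
Δx = A⁻¹·δb where δb = 1/182·3.1623·d; ‖Δx‖ = 0.4530
realised ‖Δx‖/‖x‖ = 0.0058
realised/bound (from unrounded values) ≈ 0.0049

0.0058
1.1747


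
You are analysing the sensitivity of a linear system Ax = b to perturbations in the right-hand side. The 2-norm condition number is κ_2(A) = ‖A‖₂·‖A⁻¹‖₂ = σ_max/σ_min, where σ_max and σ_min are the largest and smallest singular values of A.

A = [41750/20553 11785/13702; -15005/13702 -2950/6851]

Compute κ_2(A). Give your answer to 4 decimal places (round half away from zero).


93.0000

AᵀA = [31137025/5846724 1081000/487227; 1081000/487227 601025/649636]; tr = 108125/17298, det = 625/138384
char-poly roots: 25/4 and 25/34596
σ_max=√(25/4)=(5/2), σ_min=√(25/34596)=(5/186) → κ = 93.0000


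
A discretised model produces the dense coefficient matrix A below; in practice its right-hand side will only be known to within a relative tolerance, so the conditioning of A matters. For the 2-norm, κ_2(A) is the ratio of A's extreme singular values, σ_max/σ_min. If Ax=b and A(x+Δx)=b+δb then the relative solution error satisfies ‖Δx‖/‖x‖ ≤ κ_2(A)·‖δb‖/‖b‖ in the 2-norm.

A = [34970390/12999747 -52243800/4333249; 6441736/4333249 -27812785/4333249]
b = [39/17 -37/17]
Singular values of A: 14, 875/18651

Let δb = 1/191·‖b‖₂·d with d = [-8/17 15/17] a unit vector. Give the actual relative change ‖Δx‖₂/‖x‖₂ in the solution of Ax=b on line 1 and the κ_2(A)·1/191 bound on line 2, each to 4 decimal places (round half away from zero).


largest singular value 14, smallest 875/18651
κ_2(A) = 14 / (875/18651) = 298.4160
κ_2(A)·‖δb‖/‖b‖ = 1.5624
solve Ax = b  →  x = [-62.3709 -14.1067]
2-norm of b is 3.1623; of x, 63.9463
Δx = A⁻¹·δb where δb = 1/191·3.1623·d; ‖Δx‖ = 0.3529
realised ‖Δx‖/‖x‖ = 0.0055
tightness: 0.0055 against a bound of 1.5624 (unrounded ratio ≈ 0.0035)

0.0055
1.5624


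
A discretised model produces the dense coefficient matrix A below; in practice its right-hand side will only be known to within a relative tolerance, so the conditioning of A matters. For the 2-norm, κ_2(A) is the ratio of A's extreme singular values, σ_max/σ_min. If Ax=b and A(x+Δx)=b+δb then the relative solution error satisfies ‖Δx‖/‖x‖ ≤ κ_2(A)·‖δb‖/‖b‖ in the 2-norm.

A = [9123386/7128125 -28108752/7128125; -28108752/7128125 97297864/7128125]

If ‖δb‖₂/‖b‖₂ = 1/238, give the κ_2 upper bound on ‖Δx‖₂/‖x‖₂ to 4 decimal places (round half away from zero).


0.4792

M = AᵀA = [1397340977764/81296265625 -4786189638048/81296265625; -4786189638048/81296265625 16411162044736/81296265625]. tr(M)=28493604836/130074025, det(M)=479785216/130074025
char-poly roots: 5476/25 and 87616/5202961
κ = σ_max/σ_min = (74/5)/(296/2281) = 114.0500
κ_2(A)·‖δb‖/‖b‖ = 0.4792


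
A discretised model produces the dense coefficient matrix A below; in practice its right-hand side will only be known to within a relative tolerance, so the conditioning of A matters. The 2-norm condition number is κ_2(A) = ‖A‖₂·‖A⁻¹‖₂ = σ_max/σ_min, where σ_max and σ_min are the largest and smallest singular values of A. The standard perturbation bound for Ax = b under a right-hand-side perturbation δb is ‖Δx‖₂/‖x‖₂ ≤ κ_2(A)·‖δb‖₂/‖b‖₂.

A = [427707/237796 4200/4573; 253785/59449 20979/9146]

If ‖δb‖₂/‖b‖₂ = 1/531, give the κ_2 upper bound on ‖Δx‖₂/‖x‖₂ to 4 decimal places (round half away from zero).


0.2533

AᵀA = [7180133121/334597264 478641555/41824658; 478641555/41824658 510678441/83649316]; tr = 31912965/1157776, det = 194481/4631104
solving λ² − 31912965/1157776·λ + 194481/4631104 = 0 gives λ = 441/16, 441/289444
σ_max=√(441/16)=(21/4), σ_min=√(441/289444)=(21/538) → κ = 134.5000
bound on ‖Δx‖/‖x‖: κ·ε = 134.5000·1/531 = 0.2533


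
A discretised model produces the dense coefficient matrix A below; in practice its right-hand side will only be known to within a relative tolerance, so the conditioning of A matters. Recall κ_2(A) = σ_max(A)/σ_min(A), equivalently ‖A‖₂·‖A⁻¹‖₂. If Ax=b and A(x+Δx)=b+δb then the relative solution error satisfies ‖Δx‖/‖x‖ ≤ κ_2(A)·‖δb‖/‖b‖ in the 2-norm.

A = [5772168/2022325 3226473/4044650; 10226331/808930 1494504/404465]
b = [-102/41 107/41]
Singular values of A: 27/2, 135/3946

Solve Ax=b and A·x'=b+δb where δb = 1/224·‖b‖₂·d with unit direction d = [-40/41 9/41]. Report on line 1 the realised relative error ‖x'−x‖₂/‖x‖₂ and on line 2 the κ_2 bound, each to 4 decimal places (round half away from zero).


0.0054
1.7616

σ_max = 27/2, σ_min = 135/3946
condition number: (27/2) ÷ (135/3946) = 394.6000
worst-case relative error ≤ 394.6000 × 1/224 = 1.7616
solve Ax = b  →  x = [-24.4107 84.2228]
‖b‖₂ = 3.6056 and ‖x‖₂ = 87.6890
δb = ε·‖b‖·d = [-0.0157 0.0035]; solving A·Δx = δb gives ‖Δx‖ = 0.4705
realised ‖Δx‖/‖x‖ = 0.0054
realised/bound (from unrounded values) ≈ 0.0030


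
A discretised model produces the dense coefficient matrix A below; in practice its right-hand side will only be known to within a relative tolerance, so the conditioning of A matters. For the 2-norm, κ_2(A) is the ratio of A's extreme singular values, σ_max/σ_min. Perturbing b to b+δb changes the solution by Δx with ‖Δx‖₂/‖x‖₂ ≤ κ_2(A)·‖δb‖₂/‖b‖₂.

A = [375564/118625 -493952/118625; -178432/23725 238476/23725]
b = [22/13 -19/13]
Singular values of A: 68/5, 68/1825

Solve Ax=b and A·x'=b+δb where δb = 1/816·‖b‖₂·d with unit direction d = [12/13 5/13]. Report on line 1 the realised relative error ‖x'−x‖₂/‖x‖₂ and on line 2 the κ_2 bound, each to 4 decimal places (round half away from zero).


from the listed singular values, σ₁ = 68/5, σ_n = 68/1825
κ = σ_max/σ_min = (68/5)/(68/1825) = 365.0000
κ_2(A)·‖δb‖/‖b‖ = 0.4473
solve Ax = b  →  x = [21.5588 15.9853]
2-norm of b is 2.2361; of x, 26.8386
Δx = A⁻¹·δb where δb = 1/816·2.2361·d; ‖Δx‖ = 0.0735
relative error = 0.0027
so the bound overstates the realised error by a factor of ≈ 163.2354 (computed from the unrounded values)

0.0027
0.4473


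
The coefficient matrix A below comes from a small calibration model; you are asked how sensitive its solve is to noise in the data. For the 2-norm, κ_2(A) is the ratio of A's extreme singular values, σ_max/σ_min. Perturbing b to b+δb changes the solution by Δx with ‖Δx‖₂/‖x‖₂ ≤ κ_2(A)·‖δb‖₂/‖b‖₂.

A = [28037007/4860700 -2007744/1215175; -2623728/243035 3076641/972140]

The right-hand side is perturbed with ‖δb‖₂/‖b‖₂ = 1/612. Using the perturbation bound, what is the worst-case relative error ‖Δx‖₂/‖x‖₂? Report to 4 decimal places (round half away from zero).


0.6354

AᵀA = [3539653208711649/23626404490000 -64524465255852/1476650280625; -64524465255852/1476650280625 301139571584601/23626404490000]; tr = 3072634224237/18901123592, det = 105706265625/604835954944
solving λ² − 3072634224237/18901123592·λ + 105706265625/604835954944 = 0 gives λ = 2601/16, 40640625/37802247184
so κ_2 = √((2601/16) / (40640625/37802247184)) = 388.8560
κ_2(A)·‖δb‖/‖b‖ = 0.6354


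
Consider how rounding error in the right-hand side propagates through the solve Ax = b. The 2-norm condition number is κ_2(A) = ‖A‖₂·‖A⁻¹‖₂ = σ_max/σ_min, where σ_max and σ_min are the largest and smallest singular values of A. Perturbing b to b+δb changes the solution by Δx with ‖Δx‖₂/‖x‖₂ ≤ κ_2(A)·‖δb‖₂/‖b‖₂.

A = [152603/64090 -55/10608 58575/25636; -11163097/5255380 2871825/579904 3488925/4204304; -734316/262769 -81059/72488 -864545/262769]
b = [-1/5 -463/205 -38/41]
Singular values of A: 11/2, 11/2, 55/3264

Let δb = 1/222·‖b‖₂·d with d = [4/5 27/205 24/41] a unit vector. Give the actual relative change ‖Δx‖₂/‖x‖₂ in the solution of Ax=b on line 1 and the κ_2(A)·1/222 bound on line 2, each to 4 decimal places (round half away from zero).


0.0110
1.4703

from the listed singular values, σ₁ = 11/2, σ_n = 55/3264
κ = σ_max/σ_min = (11/2)/(55/3264) = 326.4000
worst-case relative error ≤ 326.4000 × 1/222 = 1.4703
solve Ax = b  →  x = [38.0077 22.4895 -39.6445]
2-norm of b is 2.4495; of x, 59.3468
re-solving with b+δb shifts x by Δx of norm 0.6548
realised ‖Δx‖/‖x‖ = 0.0110
so the bound overstates the realised error by a factor of ≈ 133.2554 (computed from the unrounded values)


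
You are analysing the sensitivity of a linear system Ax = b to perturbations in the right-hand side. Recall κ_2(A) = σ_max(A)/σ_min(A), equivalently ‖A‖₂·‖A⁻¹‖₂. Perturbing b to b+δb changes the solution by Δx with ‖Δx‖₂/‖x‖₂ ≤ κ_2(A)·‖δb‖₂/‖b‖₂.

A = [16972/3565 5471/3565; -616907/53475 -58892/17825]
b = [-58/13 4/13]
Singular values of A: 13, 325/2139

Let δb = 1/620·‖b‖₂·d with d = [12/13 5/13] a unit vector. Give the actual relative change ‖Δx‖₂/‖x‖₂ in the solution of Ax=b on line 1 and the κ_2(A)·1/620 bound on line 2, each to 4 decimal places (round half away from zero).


from the listed singular values, σ₁ = 13, σ_n = 325/2139
κ = σ_max/σ_min = 13/(325/2139) = 85.5600
κ_2(A)·‖δb‖/‖b‖ = 0.1380
solve Ax = b  →  x = [7.2236 -25.3162]
‖b‖ = 4.4721, ‖x‖ = 26.3266
Δx = A⁻¹·δb where δb = 1/620·4.4721·d; ‖Δx‖ = 0.0475
relative error = 0.0018
tightness: 0.0018 against a bound of 0.1380 (unrounded ratio ≈ 0.0131)

0.0018
0.1380


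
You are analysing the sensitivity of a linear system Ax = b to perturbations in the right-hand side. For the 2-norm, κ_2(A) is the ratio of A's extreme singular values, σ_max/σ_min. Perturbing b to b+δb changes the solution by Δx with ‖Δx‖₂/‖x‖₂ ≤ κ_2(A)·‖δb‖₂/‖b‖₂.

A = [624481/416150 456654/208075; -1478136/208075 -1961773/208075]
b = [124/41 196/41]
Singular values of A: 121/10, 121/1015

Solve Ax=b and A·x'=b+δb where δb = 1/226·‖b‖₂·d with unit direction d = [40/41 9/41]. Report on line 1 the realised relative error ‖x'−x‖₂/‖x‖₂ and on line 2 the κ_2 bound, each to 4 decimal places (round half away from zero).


0.0063
0.4491

largest singular value 121/10, smallest 121/1015
κ = σ_max/σ_min = (121/10)/(121/1015) = 101.5000
bound on ‖Δx‖/‖x‖: κ·ε = 101.5000·1/226 = 0.4491
solve Ax = b  →  x = [-27.0413 19.8678]
2-norm of b is 5.6569; of x, 33.5553
Δx = A⁻¹·δb where δb = 1/226·5.6569·d; ‖Δx‖ = 0.2100
dividing the unrounded norms, ‖Δx‖/‖x‖ = 0.0063
realised/bound (from unrounded values) ≈ 0.0139
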